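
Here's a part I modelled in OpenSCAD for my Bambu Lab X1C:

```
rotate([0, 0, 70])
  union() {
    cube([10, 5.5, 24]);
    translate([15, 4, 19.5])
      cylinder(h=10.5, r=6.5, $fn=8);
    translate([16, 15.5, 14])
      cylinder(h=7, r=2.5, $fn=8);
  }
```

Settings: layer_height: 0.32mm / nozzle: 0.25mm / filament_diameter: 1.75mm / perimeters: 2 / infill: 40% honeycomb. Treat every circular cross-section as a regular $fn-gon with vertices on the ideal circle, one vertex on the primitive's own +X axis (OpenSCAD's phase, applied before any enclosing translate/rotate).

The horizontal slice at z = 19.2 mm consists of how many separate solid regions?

2

At z = 19.2 mm: the cube (footprint 10×5.5) is included at this height; the cylinder at (15, 4) does not reach this height (z outside [19.5, 30]); the r=2.5 cylinder at (16, 15.5) gives a regular 8-gon of circumradius 2.5 (constant along its height); Combining (union): the 2 present regions are separate (no shared area or edge), so areas and boundary lengths simply add and each stays a separate island — 2 connected regions; (rotated 70° about Z; rotation is an isometry so areas/perimeters/island counts are preserved). The result has 2 disconnected regions.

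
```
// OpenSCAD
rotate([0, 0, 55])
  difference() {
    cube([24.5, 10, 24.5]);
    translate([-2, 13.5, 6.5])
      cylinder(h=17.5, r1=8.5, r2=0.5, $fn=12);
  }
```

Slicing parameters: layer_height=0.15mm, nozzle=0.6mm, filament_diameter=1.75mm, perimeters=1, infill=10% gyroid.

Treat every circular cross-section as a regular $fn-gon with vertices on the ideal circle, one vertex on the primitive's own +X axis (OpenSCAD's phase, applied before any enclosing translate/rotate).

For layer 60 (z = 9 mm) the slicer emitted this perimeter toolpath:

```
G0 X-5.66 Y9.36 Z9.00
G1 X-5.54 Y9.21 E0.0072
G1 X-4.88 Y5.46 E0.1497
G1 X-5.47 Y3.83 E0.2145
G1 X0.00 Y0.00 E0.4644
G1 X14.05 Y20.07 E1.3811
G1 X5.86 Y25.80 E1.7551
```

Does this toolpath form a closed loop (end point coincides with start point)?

Start point (G0): (-5.66, 9.36). End point (last G1): the path does not return to the start — open.

no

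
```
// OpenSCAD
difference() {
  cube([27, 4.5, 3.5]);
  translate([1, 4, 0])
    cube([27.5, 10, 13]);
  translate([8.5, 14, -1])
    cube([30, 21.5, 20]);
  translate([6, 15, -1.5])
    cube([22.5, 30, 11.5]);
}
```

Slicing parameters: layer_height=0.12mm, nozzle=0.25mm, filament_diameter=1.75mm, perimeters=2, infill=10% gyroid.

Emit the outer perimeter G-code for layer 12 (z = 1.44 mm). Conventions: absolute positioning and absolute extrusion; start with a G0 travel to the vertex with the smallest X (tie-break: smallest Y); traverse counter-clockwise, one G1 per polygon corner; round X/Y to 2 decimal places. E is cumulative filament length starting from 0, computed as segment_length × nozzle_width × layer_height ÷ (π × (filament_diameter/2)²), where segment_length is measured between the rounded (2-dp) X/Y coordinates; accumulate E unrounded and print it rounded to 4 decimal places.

At z = 1.44 mm: the cube is present — its section is the full 27×4.5 rectangle; the cube at (1, 4) is present — its section is the full 27.5×10 rectangle; the cube at (8.5, 14) (footprint 30×21.5) is included at this height; the cube at (6, 15) (footprint 22.5×30) is included at this height; After the difference (first − rest): starting from the 27×4.5 cube, the 27.5×10 cube at (1, 4) partially overlaps it — only the 13.00 mm² overlap (of its 275.00 mm²) is removed, clipping the outline; the 30×21.5 cube at (8.5, 14) misses the remaining region (no effect); the 22.5×30 cube at (6, 15) misses the remaining region (no effect) — 1 connected region. The outline is a single polygon with 6 vertices. Extrusion per mm of travel: 0.25 × 0.12 / (π × 0.875²) = 0.012473. Accumulating E over each segment gives final E = 0.7858.

G0 X0.00 Y0.00 Z1.44
G1 X27.00 Y0.00 E0.3368
G1 X27.00 Y4.00 E0.3866
G1 X1.00 Y4.00 E0.7109
G1 X1.00 Y4.50 E0.7172
G1 X0.00 Y4.50 E0.7296
G1 X0.00 Y0.00 E0.7858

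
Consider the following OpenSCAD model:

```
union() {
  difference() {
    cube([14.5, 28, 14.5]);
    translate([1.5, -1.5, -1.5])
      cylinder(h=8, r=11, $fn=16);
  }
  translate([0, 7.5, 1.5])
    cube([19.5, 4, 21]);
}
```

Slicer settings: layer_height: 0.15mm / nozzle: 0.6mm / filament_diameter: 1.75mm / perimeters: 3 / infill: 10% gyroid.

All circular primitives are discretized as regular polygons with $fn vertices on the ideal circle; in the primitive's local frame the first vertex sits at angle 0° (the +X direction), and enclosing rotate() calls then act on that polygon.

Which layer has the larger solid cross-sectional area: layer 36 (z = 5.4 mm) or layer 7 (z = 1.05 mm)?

Layer 36 (z = 5.4): the cube (footprint 14.5×28) is included at this height (area 406.00 mm²); the r=11 cylinder at (1.5, -1.5) gives a regular 16-gon of circumradius 11 (constant along its height) (area = (16/2)·11.000²·sin(360°/16) = 370.44 mm²); After the difference (first − rest): starting from the 14.5×28 cube (406.00 mm²), the r=11 cylinder at (1.5, -1.5) partially overlaps it — only the 90.36 mm² overlap (of its 370.44 mm²) is removed, clipping the outline — area = 315.64 mm²; the cube at (0, 7.5) (footprint 19.5×4) is included at this height (area 78.00 mm²); Taking the union: the regions partially overlap — summed areas 393.64 mm² minus the doubly-counted overlap 47.56 mm² gives 346.09 mm² — area = 346.09 mm². So its area = 346.09 mm². Layer 7 (z = 1.05): the 14.5×28 cube contributes its full rectangle (area 406.00 mm²); the r=11 cylinder at (1.5, -1.5) gives a regular 16-gon of circumradius 11 (constant along its height) (area = (16/2)·11.000²·sin(360°/16) = 370.44 mm²); After the difference (first − rest): starting from the 14.5×28 cube (406.00 mm²), the r=11 cylinder at (1.5, -1.5) partially overlaps it — only the 90.36 mm² overlap (of its 370.44 mm²) is removed, clipping the outline — area = 315.64 mm²; the cube at (0, 7.5) does not reach this height (z outside [1.5, 22.5]); Combining (union): only that combined region is present, so the union is just that shape — area = 315.64 mm². So its area = 315.64 mm². Layer 36 is larger (346.09 vs 315.64 mm²).

layer 36 (z = 5.4 mm)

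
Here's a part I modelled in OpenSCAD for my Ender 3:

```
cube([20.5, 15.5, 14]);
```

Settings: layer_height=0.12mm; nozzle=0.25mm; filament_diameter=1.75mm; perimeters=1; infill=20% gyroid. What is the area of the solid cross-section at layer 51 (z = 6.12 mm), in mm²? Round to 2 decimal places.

At z = 6.12 mm: the cube (footprint 20.5×15.5) is included at this height (area 317.75 mm²). Overall, the cross-section is a single solid region. Net area = 317.75 mm².

317.75 mm²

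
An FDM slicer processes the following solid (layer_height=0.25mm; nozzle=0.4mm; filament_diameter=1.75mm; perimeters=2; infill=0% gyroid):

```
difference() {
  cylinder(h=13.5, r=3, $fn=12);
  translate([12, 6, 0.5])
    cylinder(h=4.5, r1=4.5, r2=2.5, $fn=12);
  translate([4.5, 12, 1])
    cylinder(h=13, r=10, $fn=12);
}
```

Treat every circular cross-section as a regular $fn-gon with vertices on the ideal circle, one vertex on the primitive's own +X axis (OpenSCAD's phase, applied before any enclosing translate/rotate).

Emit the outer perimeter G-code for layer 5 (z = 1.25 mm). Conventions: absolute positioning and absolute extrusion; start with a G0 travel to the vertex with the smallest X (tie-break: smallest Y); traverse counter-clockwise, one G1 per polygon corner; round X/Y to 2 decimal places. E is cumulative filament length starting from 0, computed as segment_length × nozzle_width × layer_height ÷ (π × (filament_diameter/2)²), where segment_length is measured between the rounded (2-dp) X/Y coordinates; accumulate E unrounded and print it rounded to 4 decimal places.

G0 X-3.00 Y0.00 Z1.25
G1 X-2.60 Y-1.50 E0.0645
G1 X-1.50 Y-2.60 E0.1292
G1 X0.00 Y-3.00 E0.1938
G1 X1.50 Y-2.60 E0.2583
G1 X2.60 Y-1.50 E0.3230
G1 X3.00 Y0.00 E0.3875
G1 X2.60 Y1.50 E0.4521
G1 X1.50 Y2.60 E0.5167
G1 X0.00 Y3.00 E0.5813
G1 X-1.50 Y2.60 E0.6458
G1 X-2.60 Y1.50 E0.7105
G1 X-3.00 Y0.00 E0.7750

At z = 1.25 mm: the cylinder: section is a regular 12-gon, circumradius r=3; the cone at (12, 6) contributes a regular 12-gon of circumradius 4.167 (interpolated between r1=4.5 and r2=2.5 at t=0.167); the cylinder at (4.5, 12): section is a regular 12-gon, circumradius r=10; Subtracting the remaining from the first: starting from the r=3 cylinder, the cone at (12, 6) misses the remaining region (no effect); the r=10 cylinder at (4.5, 12) misses the remaining region (no effect) — 1 connected region. The outline is a single polygon with 12 vertices. Extrusion per mm of travel: 0.4 × 0.25 / (π × 0.875²) = 0.041575. Accumulating E over each segment gives final E = 0.7750.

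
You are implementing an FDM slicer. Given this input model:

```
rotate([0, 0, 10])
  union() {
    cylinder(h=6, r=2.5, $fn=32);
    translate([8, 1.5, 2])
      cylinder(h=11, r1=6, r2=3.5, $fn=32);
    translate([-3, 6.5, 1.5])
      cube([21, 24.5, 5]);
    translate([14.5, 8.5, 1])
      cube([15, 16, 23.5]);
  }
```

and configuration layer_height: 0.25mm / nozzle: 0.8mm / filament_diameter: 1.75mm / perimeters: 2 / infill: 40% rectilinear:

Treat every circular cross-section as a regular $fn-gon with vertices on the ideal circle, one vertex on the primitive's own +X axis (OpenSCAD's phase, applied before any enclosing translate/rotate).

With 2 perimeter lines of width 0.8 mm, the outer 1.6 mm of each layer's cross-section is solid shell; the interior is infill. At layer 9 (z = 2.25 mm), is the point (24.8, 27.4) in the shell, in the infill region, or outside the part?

At z = 2.25 mm: the r=2.5 cylinder contributes a regular 32-gon of circumradius 2.5; the cone at (8, 1.5) (r1=6→r2=3.5) has section circumradius 5.943 here — a regular 32-gon; the 21×24.5 cube at (-3, 6.5) contributes its full rectangle; the cube at (14.5, 8.5) is present — its section is the full 15×16 rectangle; Combining (union): the regions partially overlap (shared area 60.33 mm²), so overlapping operands fuse into one piece — 1 connected region; (whole slice rotated 10° about Z — lengths, areas and connectivity unchanged). Overall, the cross-section is a single solid region. Undo the 10° rotation: the query point maps to (29.181, 22.677) in the un-rotated model frame. The nearest boundary edge runs (29.50, 24.50)→(29.50, 8.50); distance from the point to it = 0.32 mm. The point is inside the cross-section, 0.32 mm from the nearest boundary — within the 1.6 mm shell band (2 × 0.8).

shell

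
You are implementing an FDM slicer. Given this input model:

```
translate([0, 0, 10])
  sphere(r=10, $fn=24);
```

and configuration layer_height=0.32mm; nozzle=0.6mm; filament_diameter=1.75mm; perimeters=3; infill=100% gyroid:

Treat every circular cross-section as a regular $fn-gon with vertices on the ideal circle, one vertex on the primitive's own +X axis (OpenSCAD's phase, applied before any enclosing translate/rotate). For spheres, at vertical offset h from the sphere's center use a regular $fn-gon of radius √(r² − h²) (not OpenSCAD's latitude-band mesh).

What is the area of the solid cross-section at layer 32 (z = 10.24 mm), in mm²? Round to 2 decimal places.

At z = 10.24 mm: the r=10 sphere slices to a regular 24-gon of circumradius 9.997 (√(r²−h²) with h=0.24 from center) (area = (24/2)·9.997²·sin(360°/24) = 310.40 mm²). Overall, the cross-section is a single solid region. Net area = 310.40 mm².

310.40 mm²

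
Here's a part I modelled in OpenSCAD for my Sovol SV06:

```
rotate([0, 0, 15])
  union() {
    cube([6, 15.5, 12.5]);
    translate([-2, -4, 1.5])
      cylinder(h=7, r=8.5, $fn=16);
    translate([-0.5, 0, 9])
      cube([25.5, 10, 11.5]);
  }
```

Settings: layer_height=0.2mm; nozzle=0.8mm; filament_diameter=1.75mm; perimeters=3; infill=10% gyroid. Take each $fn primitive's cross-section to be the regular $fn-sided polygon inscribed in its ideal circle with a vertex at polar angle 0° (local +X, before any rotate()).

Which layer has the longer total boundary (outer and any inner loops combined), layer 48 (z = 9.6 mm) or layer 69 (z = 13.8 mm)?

Layer 48 (z = 9.6): the cube (footprint 6×15.5) is included at this height (perimeter 43.00 mm); the cylinder at (-2, -4) does not reach this height (z outside [1.5, 8.5]); the 25.5×10 cube at (-0.5, 0) contributes its full rectangle (perimeter 71.00 mm); Combining (union): the regions partially overlap (shared area 60.00 mm²), so the edge portions inside another operand are dropped and the merged outline is re-measured after clipping — boundary = 82.00 mm; (whole slice rotated 15° about Z — lengths, areas and connectivity unchanged). So its perimeter = 82.00 mm. Layer 69 (z = 13.8): the cube is not intersected at this z (z outside [0, 12.5]); the cylinder at (-2, -4) does not reach this height (z outside [1.5, 8.5]); the cube at (-0.5, 0) (footprint 25.5×10) is included at this height (perimeter 71.00 mm); Combining (union): only the 25.5×10 cube at (-0.5, 0) is present, so the union is just that shape — boundary = 71.00 mm; (whole slice rotated 15° about Z — lengths, areas and connectivity unchanged). So its perimeter = 71.00 mm. Layer 48 is larger (82.00 vs 71.00 mm).

layer 48 (z = 9.6 mm)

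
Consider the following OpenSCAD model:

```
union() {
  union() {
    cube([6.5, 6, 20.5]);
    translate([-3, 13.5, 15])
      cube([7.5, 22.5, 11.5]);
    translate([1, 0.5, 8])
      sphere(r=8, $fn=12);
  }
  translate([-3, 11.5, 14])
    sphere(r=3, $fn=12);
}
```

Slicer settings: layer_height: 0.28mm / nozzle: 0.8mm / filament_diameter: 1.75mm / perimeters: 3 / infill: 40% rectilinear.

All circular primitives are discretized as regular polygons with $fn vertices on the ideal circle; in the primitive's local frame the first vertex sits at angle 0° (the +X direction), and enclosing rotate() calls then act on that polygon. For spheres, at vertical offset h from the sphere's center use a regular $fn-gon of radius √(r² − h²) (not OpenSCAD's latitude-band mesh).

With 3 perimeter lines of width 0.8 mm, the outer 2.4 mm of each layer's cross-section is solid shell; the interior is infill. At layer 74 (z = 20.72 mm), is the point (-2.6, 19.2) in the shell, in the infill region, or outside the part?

shell

At z = 20.72 mm: the cube is not intersected at this z (z outside [0, 20.5]); the cube at (-3, 13.5) (footprint 7.5×22.5) is included at this height; the sphere at (1, 0.5) does not reach this height (|z−center|=12.720 > r=8); Merging all regions: only the 7.5×22.5 cube at (-3, 13.5) is present, so the union is just that shape — 1 connected region; the sphere at (-3, 11.5) does not reach this height (|z−center|=6.720 > r=3); Merging all regions: only that combined region is present, so the union is just that shape — 1 connected region. Overall, the cross-section is a single solid region. The nearest boundary edge runs (-3.00, 36.00)→(-3.00, 13.50); distance from the point to it = 0.40 mm. The point is inside the cross-section, 0.40 mm from the nearest boundary — within the 2.4 mm shell band (3 × 0.8).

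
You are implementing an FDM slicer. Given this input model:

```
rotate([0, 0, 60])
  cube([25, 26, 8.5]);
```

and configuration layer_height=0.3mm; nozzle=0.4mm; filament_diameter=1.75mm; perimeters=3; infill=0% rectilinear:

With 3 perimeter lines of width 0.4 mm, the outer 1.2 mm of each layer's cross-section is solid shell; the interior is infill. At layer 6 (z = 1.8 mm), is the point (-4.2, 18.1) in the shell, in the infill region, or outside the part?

infill

At z = 1.8 mm: the cube (footprint 25×26) is included at this height; (rotated 60° about Z; rotation is an isometry so areas/perimeters/island counts are preserved). Overall, the cross-section is a single solid region. Undo the 60° rotation: the query point maps to (13.575, 12.687) in the un-rotated model frame. The nearest boundary edge runs (25.00, 0.00)→(25.00, 26.00); distance from the point to it = 11.42 mm. The point is inside the cross-section and 11.42 mm from the nearest boundary — more than the 1.2 mm shell width (3 × 0.4), so it's in the infill interior.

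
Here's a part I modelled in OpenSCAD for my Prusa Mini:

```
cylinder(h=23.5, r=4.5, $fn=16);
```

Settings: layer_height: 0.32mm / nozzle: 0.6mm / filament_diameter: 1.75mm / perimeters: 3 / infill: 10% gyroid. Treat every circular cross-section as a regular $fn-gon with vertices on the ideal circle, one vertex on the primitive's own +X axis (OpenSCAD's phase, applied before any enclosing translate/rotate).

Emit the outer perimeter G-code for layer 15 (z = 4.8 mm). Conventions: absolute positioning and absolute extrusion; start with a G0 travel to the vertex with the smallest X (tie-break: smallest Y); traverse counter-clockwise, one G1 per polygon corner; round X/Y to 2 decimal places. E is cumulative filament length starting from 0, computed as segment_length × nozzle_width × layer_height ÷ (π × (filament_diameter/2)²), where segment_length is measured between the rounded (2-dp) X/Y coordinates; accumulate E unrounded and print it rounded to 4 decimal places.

G0 X-4.50 Y0.00 Z4.80
G1 X-4.16 Y-1.72 E0.1400
G1 X-3.18 Y-3.18 E0.2803
G1 X-1.72 Y-4.16 E0.4207
G1 X0.00 Y-4.50 E0.5606
G1 X1.72 Y-4.16 E0.7006
G1 X3.18 Y-3.18 E0.8410
G1 X4.16 Y-1.72 E0.9813
G1 X4.50 Y0.00 E1.1213
G1 X4.16 Y1.72 E1.2612
G1 X3.18 Y3.18 E1.4016
G1 X1.72 Y4.16 E1.5420
G1 X0.00 Y4.50 E1.6819
G1 X-1.72 Y4.16 E1.8219
G1 X-3.18 Y3.18 E1.9622
G1 X-4.16 Y1.72 E2.1026
G1 X-4.50 Y0.00 E2.2425

At z = 4.8 mm: the r=4.5 cylinder gives a regular 16-gon of circumradius 4.5 (constant along its height). The outline is a single polygon with 16 vertices. Extrusion per mm of travel: 0.6 × 0.32 / (π × 0.875²) = 0.079824. Accumulating E over each segment gives final E = 2.2425.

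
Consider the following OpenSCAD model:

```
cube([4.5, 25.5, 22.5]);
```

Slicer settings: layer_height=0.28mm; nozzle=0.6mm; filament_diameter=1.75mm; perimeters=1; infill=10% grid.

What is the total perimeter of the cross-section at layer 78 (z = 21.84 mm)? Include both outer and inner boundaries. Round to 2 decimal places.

At z = 21.84 mm: the cube is present — its section is the full 4.5×25.5 rectangle (perimeter 60.00 mm). Overall, the cross-section is a single solid region. Total boundary length (outer) = 60.00 mm.

60.00 mm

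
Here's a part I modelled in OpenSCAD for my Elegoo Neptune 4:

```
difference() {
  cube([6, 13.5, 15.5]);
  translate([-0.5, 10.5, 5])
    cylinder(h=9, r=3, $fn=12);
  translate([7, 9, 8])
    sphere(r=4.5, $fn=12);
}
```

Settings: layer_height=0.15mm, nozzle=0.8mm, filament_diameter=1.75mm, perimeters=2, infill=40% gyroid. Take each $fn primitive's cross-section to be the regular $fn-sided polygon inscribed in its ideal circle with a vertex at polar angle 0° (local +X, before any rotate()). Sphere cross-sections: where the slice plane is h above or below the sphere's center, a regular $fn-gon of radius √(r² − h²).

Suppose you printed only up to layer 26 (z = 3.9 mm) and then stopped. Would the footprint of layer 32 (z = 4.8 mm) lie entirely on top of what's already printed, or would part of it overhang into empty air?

entirely on top

Compare the two slices. At z = 3.9: the cube (footprint 6×13.5) is included at this height (area 81.00 mm²); the cylinder at (-0.5, 10.5) is not intersected at this z (z outside [5, 14]); the r=4.5 sphere at (7, 9) contributes a regular 12-gon of circumradius √(4.5²−4.1²) = 1.855 (area = (12/2)·1.855²·sin(360°/12) = 10.32 mm²); Taking the first minus the rest: starting from the 6×13.5 cube (81.00 mm²), the r=4.5 sphere at (7, 9) partially overlaps it — only the 1.72 mm² overlap (of its 10.32 mm²) is removed, clipping the outline — area = 79.28 mm². At z = 4.8: the cube is present — its section is the full 6×13.5 rectangle (area 81.00 mm²); the cylinder at (-0.5, 10.5) is not intersected at this z (z outside [5, 14]); the r=4.5 sphere at (7, 9) slices to a regular 12-gon of circumradius 3.164 (√(r²−h²) with h=3.2 from center) (area = (12/2)·3.164²·sin(360°/12) = 30.03 mm²); Subtracting the remaining from the first: starting from the 6×13.5 cube (81.00 mm²), the r=4.5 sphere at (7, 9) partially overlaps it — only the 8.96 mm² overlap (of its 30.03 mm²) is removed, clipping the outline — area = 72.04 mm². Checking containment: the cross-section at z = 4.8 is a subset of the cross-section at z = 3.9.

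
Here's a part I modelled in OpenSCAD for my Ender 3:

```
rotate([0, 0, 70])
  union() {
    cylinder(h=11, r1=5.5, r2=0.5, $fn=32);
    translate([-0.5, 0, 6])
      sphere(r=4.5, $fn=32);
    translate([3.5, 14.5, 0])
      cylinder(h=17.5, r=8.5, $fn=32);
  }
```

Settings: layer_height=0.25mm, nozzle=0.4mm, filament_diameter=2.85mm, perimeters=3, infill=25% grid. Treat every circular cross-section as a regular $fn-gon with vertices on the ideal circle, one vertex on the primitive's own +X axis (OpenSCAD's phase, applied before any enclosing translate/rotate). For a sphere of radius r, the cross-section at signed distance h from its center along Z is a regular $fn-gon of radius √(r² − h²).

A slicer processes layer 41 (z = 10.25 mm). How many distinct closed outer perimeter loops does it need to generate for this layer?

At z = 10.25 mm: the cone (r1=5.5→r2=0.5) has section circumradius 0.841 here — a regular 32-gon; the r=4.5 sphere at (-0.5, 0) contributes a regular 32-gon of circumradius √(4.5²−4.25²) = 1.479; the cylinder at (3.5, 14.5): section is a regular 32-gon, circumradius r=8.5; Merging all regions: the regions partially overlap (shared area 2.21 mm²), so overlapping operands fuse into one piece — 2 connected regions; (rotated 70° about Z; rotation is an isometry so areas/perimeters/island counts are preserved). The result has 2 disconnected regions.

2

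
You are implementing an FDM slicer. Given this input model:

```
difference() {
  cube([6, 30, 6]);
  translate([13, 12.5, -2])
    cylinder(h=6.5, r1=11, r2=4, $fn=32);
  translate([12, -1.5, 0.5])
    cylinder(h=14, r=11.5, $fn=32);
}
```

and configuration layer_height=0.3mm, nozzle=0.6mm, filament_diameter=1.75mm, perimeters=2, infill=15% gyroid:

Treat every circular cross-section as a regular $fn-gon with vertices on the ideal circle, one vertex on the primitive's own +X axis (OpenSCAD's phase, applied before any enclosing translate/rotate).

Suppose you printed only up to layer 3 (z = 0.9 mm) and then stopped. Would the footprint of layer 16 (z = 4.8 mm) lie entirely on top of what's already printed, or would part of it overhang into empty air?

Compare the two slices. At z = 0.9: the cube (footprint 6×30) is included at this height (area 180.00 mm²); the cone at (13, 12.5) contributes a regular 32-gon of circumradius 7.877 (interpolated between r1=11 and r2=4 at t=0.446) (area = (32/2)·7.877²·sin(360°/32) = 193.67 mm²); the r=11.5 cylinder at (12, -1.5) gives a regular 32-gon of circumradius 11.5 (constant along its height) (area = (32/2)·11.500²·sin(360°/32) = 412.81 mm²); Subtracting the remaining from the first: starting from the 6×30 cube (180.00 mm²), the cone at (13, 12.5) partially overlaps it — only the 4.09 mm² overlap (of its 193.67 mm²) is removed, clipping the outline; the r=11.5 cylinder at (12, -1.5) partially overlaps it — only the 29.58 mm² overlap (of its 412.81 mm²) is removed, clipping the outline — area = 146.33 mm². At z = 4.8: the 6×30 cube contributes its full rectangle (area 180.00 mm²); the cone at (13, 12.5) is not intersected at this z (z outside [-2, 4.5]); the r=11.5 cylinder at (12, -1.5) contributes a regular 32-gon of circumradius 11.5 (area = (32/2)·11.500²·sin(360°/32) = 412.81 mm²); Taking the first minus the rest: starting from the 6×30 cube (180.00 mm²), the r=11.5 cylinder at (12, -1.5) partially overlaps it — only the 29.58 mm² overlap (of its 412.81 mm²) is removed, clipping the outline — area = 150.42 mm². Checking containment: at z = 4.8 the cross-section extends beyond the z = 0.9 cross-section by about 4.09 mm².

part overhangs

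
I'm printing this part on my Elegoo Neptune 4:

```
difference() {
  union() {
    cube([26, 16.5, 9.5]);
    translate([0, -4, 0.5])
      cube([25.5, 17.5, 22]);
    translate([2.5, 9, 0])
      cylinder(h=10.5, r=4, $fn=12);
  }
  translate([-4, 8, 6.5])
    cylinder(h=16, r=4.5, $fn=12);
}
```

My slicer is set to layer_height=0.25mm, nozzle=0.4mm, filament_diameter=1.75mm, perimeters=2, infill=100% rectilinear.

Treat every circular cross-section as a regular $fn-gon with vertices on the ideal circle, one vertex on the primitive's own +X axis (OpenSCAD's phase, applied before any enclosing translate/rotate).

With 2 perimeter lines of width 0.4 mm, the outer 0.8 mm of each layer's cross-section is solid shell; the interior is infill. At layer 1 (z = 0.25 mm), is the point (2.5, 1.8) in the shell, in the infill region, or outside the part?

infill

At z = 0.25 mm: the cube is present — its section is the full 26×16.5 rectangle; the cube at (0, -4) does not reach this height (z outside [0.5, 22.5]); the r=4 cylinder at (2.5, 9) gives a regular 12-gon of circumradius 4 (constant along its height); Merging all regions: the regions partially overlap (shared area 42.14 mm²), so overlapping operands fuse into one piece — 1 connected region; the cylinder at (-4, 8) is absent (z outside [6.5, 22.5]); Subtracting the remaining from the first: none of the subtracted shapes is present at this height, so that combined region is unchanged — 1 connected region. Overall, the cross-section is a single solid region. The nearest boundary edge runs (26.00, 0.00)→(0.00, 0.00); distance from the point to it = 1.80 mm. The point is inside the cross-section and 1.80 mm from the nearest boundary — more than the 0.8 mm shell width (2 × 0.4), so it's in the infill interior.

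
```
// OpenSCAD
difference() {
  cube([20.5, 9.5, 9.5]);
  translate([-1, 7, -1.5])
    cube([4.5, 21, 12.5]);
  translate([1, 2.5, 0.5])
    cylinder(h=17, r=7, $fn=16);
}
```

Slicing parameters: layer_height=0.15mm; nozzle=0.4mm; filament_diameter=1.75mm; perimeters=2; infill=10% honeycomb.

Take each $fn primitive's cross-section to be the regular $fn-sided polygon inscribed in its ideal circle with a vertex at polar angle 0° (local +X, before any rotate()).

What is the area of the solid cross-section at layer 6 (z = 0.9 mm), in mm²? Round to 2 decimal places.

130.25 mm²

At z = 0.9 mm: the 20.5×9.5 cube contributes its full rectangle (area 194.75 mm²); the cube at (-1, 7) is present — its section is the full 4.5×21 rectangle (area 94.50 mm²); the r=7 cylinder at (1, 2.5) gives a regular 16-gon of circumradius 7 (constant along its height) (area = (16/2)·7.000²·sin(360°/16) = 150.01 mm²); After the difference (first − rest): starting from the 20.5×9.5 cube (194.75 mm²), the 4.5×21 cube at (-1, 7) partially overlaps it — only the 8.75 mm² overlap (of its 94.50 mm²) is removed, clipping the outline; the r=7 cylinder at (1, 2.5) partially overlaps it — only the 55.75 mm² overlap (of its 150.01 mm²) is removed, clipping the outline — area = 130.25 mm². Overall, the cross-section is a single solid region. Net area = 130.25 mm².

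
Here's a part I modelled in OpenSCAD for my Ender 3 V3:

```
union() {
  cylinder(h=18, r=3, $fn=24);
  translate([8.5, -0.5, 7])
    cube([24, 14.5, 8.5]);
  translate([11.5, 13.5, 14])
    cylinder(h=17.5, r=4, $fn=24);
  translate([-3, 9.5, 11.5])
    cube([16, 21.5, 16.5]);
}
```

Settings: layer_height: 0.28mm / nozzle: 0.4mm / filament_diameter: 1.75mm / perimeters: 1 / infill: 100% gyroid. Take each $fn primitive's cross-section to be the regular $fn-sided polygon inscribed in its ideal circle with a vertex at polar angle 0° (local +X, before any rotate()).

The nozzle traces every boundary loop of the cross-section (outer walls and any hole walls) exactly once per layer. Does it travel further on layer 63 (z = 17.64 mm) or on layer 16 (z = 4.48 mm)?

layer 63 (z = 17.64 mm)

Layer 63 (z = 17.64): the r=3 cylinder contributes a regular 24-gon of circumradius 3 (perimeter = 2·24·3.000·sin(180°/24) = 18.80 mm); the cube at (8.5, -0.5) is absent (z outside [7, 15.5]); the r=4 cylinder at (11.5, 13.5) gives a regular 24-gon of circumradius 4 (constant along its height) (perimeter = 2·24·4.000·sin(180°/24) = 25.06 mm); the cube at (-3, 9.5) (footprint 16×21.5) is included at this height (perimeter 75.00 mm); Combining (union): the regions partially overlap (shared area 36.49 mm²), so the edge portions inside another operand are dropped and the merged outline is re-measured after clipping — boundary = 95.89 mm. So its perimeter = 95.89 mm. Layer 16 (z = 4.48): the r=3 cylinder contributes a regular 24-gon of circumradius 3 (perimeter = 2·24·3.000·sin(180°/24) = 18.80 mm); the cube at (8.5, -0.5) is not intersected at this z (z outside [7, 15.5]); the cylinder at (11.5, 13.5) does not reach this height (z outside [14, 31.5]); the cube at (-3, 9.5) is absent (z outside [11.5, 28]); Taking the union: only the r=3 cylinder is present, so the union is just that shape — boundary = 18.80 mm. So its perimeter = 18.80 mm. Layer 63 is larger (95.89 vs 18.80 mm).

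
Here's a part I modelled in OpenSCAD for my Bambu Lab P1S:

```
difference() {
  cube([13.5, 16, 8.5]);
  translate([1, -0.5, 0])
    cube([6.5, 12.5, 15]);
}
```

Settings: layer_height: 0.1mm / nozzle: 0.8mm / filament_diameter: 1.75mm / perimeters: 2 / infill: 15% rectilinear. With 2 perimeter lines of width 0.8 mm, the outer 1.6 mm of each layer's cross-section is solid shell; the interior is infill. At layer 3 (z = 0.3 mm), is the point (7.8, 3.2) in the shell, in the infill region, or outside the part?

shell

At z = 0.3 mm: the cube (footprint 13.5×16) is included at this height; the cube at (1, -0.5) is present — its section is the full 6.5×12.5 rectangle; After the difference (first − rest): starting from the 13.5×16 cube, the 6.5×12.5 cube at (1, -0.5) partially overlaps it — only the 78.00 mm² overlap (of its 81.25 mm²) is removed, clipping the outline — 1 connected region. Overall, the cross-section is a single solid region. The nearest boundary edge runs (7.50, 0.00)→(7.50, 12.00); distance from the point to it = 0.30 mm. The point is inside the cross-section, 0.30 mm from the nearest boundary — within the 1.6 mm shell band (2 × 0.8).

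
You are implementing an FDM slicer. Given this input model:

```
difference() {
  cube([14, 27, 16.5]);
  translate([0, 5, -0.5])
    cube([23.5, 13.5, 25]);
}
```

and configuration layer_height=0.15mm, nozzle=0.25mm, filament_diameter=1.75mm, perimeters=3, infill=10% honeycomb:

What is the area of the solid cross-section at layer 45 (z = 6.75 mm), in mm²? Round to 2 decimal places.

At z = 6.75 mm: the 14×27 cube contributes its full rectangle (area 378.00 mm²); the cube at (0, 5) is present — its section is the full 23.5×13.5 rectangle (area 317.25 mm²); After the difference (first − rest): starting from the 14×27 cube (378.00 mm²), the 23.5×13.5 cube at (0, 5) partially overlaps it — only the 189.00 mm² overlap (of its 317.25 mm²) is removed, clipping the outline — area = 189.00 mm². Overall, the cross-section has 2 separate islands. Net area = 189.00 mm².

189.00 mm²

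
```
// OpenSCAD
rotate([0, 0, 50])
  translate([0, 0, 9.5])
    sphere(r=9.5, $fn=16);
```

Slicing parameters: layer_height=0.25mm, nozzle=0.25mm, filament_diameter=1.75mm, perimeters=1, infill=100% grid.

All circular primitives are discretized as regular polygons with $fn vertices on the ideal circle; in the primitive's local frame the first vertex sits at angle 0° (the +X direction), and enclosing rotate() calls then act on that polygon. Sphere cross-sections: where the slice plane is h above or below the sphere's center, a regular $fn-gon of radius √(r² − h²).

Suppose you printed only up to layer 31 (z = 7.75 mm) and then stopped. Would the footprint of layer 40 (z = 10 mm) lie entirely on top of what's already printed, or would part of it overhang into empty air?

part overhangs

Compare the two slices. At z = 7.75: the r=9.5 sphere contributes a regular 16-gon of circumradius √(9.5²−1.75²) = 9.337 (area = (16/2)·9.337²·sin(360°/16) = 266.92 mm²); (whole slice rotated 50° about Z — lengths, areas and connectivity unchanged). At z = 10: the r=9.5 sphere contributes a regular 16-gon of circumradius √(9.5²−0.5²) = 9.487 (area = (16/2)·9.487²·sin(360°/16) = 275.53 mm²); (whole slice rotated 50° about Z — lengths, areas and connectivity unchanged). Checking containment: at z = 10 the cross-section extends beyond the z = 7.75 cross-section by about 8.61 mm².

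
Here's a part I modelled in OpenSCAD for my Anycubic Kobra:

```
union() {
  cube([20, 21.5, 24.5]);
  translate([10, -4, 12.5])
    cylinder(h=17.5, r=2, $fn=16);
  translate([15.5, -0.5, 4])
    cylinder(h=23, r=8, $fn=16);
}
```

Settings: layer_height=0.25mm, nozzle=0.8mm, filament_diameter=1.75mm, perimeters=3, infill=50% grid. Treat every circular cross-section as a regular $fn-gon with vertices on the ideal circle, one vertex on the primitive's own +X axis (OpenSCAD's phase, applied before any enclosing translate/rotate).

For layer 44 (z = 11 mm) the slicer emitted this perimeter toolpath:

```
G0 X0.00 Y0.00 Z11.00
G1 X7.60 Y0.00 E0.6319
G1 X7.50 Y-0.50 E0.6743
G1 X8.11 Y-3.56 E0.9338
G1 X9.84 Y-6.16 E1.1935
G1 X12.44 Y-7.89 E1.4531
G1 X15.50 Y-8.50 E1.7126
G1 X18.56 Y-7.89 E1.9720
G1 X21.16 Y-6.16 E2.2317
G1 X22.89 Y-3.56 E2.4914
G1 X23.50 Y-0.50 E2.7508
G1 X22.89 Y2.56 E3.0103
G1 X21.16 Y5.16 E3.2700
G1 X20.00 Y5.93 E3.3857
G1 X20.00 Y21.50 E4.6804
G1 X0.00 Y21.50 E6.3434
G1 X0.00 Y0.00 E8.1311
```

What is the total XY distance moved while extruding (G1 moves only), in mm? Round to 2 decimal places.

97.79 mm

Sum the Euclidean lengths of each G1 segment: total = 97.79 mm.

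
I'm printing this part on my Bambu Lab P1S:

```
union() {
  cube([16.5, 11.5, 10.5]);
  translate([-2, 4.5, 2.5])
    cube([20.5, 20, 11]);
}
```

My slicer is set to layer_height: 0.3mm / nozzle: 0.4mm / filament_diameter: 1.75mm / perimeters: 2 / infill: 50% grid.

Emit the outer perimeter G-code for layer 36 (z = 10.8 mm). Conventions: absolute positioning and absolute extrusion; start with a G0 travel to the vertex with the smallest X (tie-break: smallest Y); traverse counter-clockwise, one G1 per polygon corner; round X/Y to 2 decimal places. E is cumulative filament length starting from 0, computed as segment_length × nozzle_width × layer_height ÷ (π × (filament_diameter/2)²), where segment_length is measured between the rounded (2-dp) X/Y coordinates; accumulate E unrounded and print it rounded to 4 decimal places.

At z = 10.8 mm: the cube is not intersected at this z (z outside [0, 10.5]); the cube at (-2, 4.5) (footprint 20.5×20) is included at this height; Merging all regions: only the 20.5×20 cube at (-2, 4.5) is present, so the union is just that shape — 1 connected region. The outline is a single polygon with 4 vertices. Extrusion per mm of travel: 0.4 × 0.3 / (π × 0.875²) = 0.049890. Accumulating E over each segment gives final E = 4.0411.

G0 X-2.00 Y4.50 Z10.80
G1 X18.50 Y4.50 E1.0227
G1 X18.50 Y24.50 E2.0206
G1 X-2.00 Y24.50 E3.0433
G1 X-2.00 Y4.50 E4.0411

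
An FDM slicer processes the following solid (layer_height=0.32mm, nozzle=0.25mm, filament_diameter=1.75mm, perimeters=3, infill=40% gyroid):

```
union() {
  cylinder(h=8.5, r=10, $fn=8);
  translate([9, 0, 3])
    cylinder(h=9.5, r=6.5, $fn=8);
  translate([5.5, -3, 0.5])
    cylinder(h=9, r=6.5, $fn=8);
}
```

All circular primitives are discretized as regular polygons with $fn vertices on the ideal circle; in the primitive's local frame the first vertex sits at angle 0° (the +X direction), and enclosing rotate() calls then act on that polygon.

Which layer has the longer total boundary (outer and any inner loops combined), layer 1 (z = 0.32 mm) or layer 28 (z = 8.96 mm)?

layer 1 (z = 0.32 mm)

Layer 1 (z = 0.32): the r=10 cylinder contributes a regular 8-gon of circumradius 10 (perimeter = 2·8·10.000·sin(180°/8) = 61.23 mm); the cylinder at (9, 0) does not reach this height (z outside [3, 12.5]); the cylinder at (5.5, -3) is absent (z outside [0.5, 9.5]); Taking the union: only the r=10 cylinder is present, so the union is just that shape — boundary = 61.23 mm. So its perimeter = 61.23 mm. Layer 28 (z = 8.96): the cylinder is not intersected at this z (z outside [0, 8.5]); the r=6.5 cylinder at (9, 0) contributes a regular 8-gon of circumradius 6.5 (perimeter = 2·8·6.500·sin(180°/8) = 39.80 mm); the r=6.5 cylinder at (5.5, -3) gives a regular 8-gon of circumradius 6.5 (constant along its height) (perimeter = 2·8·6.500·sin(180°/8) = 39.80 mm); Taking the union: the regions partially overlap (shared area 63.97 mm²), so the edge portions inside another operand are dropped and the merged outline is re-measured after clipping — boundary = 49.75 mm. So its perimeter = 49.75 mm. Layer 1 is larger (61.23 vs 49.75 mm).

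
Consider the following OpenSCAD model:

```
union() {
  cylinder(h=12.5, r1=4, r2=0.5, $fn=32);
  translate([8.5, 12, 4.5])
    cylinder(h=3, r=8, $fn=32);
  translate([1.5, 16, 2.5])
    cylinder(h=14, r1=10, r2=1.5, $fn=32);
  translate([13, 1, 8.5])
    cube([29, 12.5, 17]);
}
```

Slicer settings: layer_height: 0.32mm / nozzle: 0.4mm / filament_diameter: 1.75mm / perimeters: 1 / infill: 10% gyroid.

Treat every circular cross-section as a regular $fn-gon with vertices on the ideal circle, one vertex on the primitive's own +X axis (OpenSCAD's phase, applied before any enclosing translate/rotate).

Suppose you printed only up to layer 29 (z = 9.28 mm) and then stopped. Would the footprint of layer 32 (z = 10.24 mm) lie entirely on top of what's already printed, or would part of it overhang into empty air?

Compare the two slices. At z = 9.28: the cone: at t=0.742 of its height the radius interpolates to r₁+(r₂−r₁)t = 1.402, giving a regular 32-gon of that circumradius (area = (32/2)·1.402²·sin(360°/32) = 6.13 mm²); the cylinder at (8.5, 12) is not intersected at this z (z outside [4.5, 7.5]); the cone at (1.5, 16): at t=0.484 of its height the radius interpolates to r₁+(r₂−r₁)t = 5.884, giving a regular 32-gon of that circumradius (area = (32/2)·5.884²·sin(360°/32) = 108.05 mm²); the cube at (13, 1) is present — its section is the full 29×12.5 rectangle (area 362.50 mm²); Merging all regions: the 3 present regions are separate (no shared area or edge), so areas and boundary lengths simply add and each stays a separate island — area = 476.69 mm². At z = 10.24: the cone (r1=4→r2=0.5) has section circumradius 1.133 here — a regular 32-gon (area = (32/2)·1.133²·sin(360°/32) = 4.01 mm²); the cylinder at (8.5, 12) is absent (z outside [4.5, 7.5]); the cone at (1.5, 16) contributes a regular 32-gon of circumradius 5.301 (interpolated between r1=10 and r2=1.5 at t=0.553) (area = (32/2)·5.301²·sin(360°/32) = 87.71 mm²); the cube at (13, 1) (footprint 29×12.5) is included at this height (area 362.50 mm²); Merging all regions: the 3 present regions are separate (no shared area or edge), so areas and boundary lengths simply add and each stays a separate island — area = 454.21 mm². Checking containment: the cross-section at z = 10.24 is a subset of the cross-section at z = 9.28.

entirely on top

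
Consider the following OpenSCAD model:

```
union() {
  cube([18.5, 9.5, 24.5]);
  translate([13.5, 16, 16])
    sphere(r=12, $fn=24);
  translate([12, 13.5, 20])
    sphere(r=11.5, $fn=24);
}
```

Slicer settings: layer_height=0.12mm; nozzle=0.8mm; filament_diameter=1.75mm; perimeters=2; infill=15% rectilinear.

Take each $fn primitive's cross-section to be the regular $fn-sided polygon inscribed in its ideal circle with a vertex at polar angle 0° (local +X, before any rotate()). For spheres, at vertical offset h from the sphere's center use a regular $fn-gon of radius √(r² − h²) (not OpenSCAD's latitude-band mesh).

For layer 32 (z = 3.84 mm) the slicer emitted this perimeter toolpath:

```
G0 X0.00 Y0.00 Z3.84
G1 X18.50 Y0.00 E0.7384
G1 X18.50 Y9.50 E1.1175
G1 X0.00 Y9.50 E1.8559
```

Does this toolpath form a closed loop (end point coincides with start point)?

no

Start point (G0): (0.00, 0.00). End point (last G1): the path does not return to the start — open.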